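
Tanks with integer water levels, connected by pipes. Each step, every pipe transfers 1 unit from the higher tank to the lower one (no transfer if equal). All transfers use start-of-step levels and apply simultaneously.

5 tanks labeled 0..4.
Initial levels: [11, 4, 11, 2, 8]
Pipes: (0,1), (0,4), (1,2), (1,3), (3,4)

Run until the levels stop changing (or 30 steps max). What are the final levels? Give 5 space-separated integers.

Answer: 7 6 8 7 8

Derivation:
Step 1: flows [0->1,0->4,2->1,1->3,4->3] -> levels [9 5 10 4 8]
Step 2: flows [0->1,0->4,2->1,1->3,4->3] -> levels [7 6 9 6 8]
Step 3: flows [0->1,4->0,2->1,1=3,4->3] -> levels [7 8 8 7 6]
Step 4: flows [1->0,0->4,1=2,1->3,3->4] -> levels [7 6 8 7 8]
Step 5: flows [0->1,4->0,2->1,3->1,4->3] -> levels [7 9 7 7 6]
Step 6: flows [1->0,0->4,1->2,1->3,3->4] -> levels [7 6 8 7 8]
  -> period-2 cycle: step 6 state = step 4 state; never stabilizes
  -> state at step 30: (30-4) mod 2 = 0, same as step 4 -> [7 6 8 7 8]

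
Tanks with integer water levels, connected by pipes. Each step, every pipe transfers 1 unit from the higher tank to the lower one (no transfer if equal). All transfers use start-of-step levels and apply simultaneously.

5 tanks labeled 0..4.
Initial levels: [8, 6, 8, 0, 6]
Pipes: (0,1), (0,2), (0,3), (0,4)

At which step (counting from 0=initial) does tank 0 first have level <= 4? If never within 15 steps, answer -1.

Answer: 3

Derivation:
Step 1: flows [0->1,0=2,0->3,0->4] -> levels [5 7 8 1 7]
Step 2: flows [1->0,2->0,0->3,4->0] -> levels [7 6 7 2 6]
Step 3: flows [0->1,0=2,0->3,0->4] -> levels [4 7 7 3 7]
Tank 0 first reaches <=4 at step 3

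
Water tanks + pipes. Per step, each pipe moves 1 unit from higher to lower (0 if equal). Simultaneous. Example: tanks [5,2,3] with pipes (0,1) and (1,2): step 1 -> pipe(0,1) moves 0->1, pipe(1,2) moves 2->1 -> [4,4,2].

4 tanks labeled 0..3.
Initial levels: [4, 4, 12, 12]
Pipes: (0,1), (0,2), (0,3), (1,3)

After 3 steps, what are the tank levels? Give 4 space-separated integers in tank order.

Step 1: flows [0=1,2->0,3->0,3->1] -> levels [6 5 11 10]
Step 2: flows [0->1,2->0,3->0,3->1] -> levels [7 7 10 8]
Step 3: flows [0=1,2->0,3->0,3->1] -> levels [9 8 9 6]

Answer: 9 8 9 6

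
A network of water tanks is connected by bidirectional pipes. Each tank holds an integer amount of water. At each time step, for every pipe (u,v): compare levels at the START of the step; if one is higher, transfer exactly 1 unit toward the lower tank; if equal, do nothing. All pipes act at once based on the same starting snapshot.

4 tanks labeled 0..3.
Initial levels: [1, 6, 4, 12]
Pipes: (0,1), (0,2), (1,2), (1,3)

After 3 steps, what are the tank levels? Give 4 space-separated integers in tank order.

Step 1: flows [1->0,2->0,1->2,3->1] -> levels [3 5 4 11]
Step 2: flows [1->0,2->0,1->2,3->1] -> levels [5 4 4 10]
Step 3: flows [0->1,0->2,1=2,3->1] -> levels [3 6 5 9]

Answer: 3 6 5 9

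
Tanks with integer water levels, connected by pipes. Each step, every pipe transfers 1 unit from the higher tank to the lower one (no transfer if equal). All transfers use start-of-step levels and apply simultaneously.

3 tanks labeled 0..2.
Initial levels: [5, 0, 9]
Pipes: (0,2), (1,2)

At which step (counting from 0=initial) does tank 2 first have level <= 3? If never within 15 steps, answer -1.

Step 1: flows [2->0,2->1] -> levels [6 1 7]
Step 2: flows [2->0,2->1] -> levels [7 2 5]
Step 3: flows [0->2,2->1] -> levels [6 3 5]
Step 4: flows [0->2,2->1] -> levels [5 4 5]
Step 5: flows [0=2,2->1] -> levels [5 5 4]
Step 6: flows [0->2,1->2] -> levels [4 4 6]
Step 7: flows [2->0,2->1] -> levels [5 5 4]
  -> period-2 cycle (repeats step 5); tank 2 never drops to <=3
Tank 2 never reaches <=3 within 15 steps

Answer: -1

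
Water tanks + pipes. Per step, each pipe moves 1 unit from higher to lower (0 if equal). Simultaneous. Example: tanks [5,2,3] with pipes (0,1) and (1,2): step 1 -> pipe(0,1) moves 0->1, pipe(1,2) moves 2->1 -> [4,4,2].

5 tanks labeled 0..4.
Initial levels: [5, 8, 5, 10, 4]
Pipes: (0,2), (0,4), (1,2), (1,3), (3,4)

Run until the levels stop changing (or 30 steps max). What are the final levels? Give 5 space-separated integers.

Answer: 8 7 5 7 5

Derivation:
Step 1: flows [0=2,0->4,1->2,3->1,3->4] -> levels [4 8 6 8 6]
Step 2: flows [2->0,4->0,1->2,1=3,3->4] -> levels [6 7 6 7 6]
Step 3: flows [0=2,0=4,1->2,1=3,3->4] -> levels [6 6 7 6 7]
Step 4: flows [2->0,4->0,2->1,1=3,4->3] -> levels [8 7 5 7 5]
Step 5: flows [0->2,0->4,1->2,1=3,3->4] -> levels [6 6 7 6 7]
  -> period-2 cycle: step 5 state = step 3 state; never stabilizes
  -> state at step 30: (30-3) mod 2 = 1, same as step 4 -> [8 7 5 7 5]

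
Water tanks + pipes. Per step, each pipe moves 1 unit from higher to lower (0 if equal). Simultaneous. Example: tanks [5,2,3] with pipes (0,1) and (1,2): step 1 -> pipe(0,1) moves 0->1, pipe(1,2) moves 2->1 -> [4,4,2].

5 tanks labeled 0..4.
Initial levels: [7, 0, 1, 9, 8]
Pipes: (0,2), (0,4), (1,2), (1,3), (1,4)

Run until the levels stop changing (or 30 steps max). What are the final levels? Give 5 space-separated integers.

Step 1: flows [0->2,4->0,2->1,3->1,4->1] -> levels [7 3 1 8 6]
Step 2: flows [0->2,0->4,1->2,3->1,4->1] -> levels [5 4 3 7 6]
Step 3: flows [0->2,4->0,1->2,3->1,4->1] -> levels [5 5 5 6 4]
Step 4: flows [0=2,0->4,1=2,3->1,1->4] -> levels [4 5 5 5 6]
Step 5: flows [2->0,4->0,1=2,1=3,4->1] -> levels [6 6 4 5 4]
Step 6: flows [0->2,0->4,1->2,1->3,1->4] -> levels [4 3 6 6 6]
Step 7: flows [2->0,4->0,2->1,3->1,4->1] -> levels [6 6 4 5 4]
  -> period-2 cycle: step 7 state = step 5 state; never stabilizes
  -> state at step 30: (30-5) mod 2 = 1, same as step 6 -> [4 3 6 6 6]

Answer: 4 3 6 6 6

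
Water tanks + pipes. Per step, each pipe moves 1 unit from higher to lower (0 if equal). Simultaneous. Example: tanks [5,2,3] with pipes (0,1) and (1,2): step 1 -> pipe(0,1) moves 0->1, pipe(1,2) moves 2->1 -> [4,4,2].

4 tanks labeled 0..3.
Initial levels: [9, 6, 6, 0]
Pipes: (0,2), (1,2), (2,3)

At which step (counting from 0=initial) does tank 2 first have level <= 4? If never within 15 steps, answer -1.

Answer: 6

Derivation:
Step 1: flows [0->2,1=2,2->3] -> levels [8 6 6 1]
Step 2: flows [0->2,1=2,2->3] -> levels [7 6 6 2]
Step 3: flows [0->2,1=2,2->3] -> levels [6 6 6 3]
Step 4: flows [0=2,1=2,2->3] -> levels [6 6 5 4]
Step 5: flows [0->2,1->2,2->3] -> levels [5 5 6 5]
Step 6: flows [2->0,2->1,2->3] -> levels [6 6 3 6]
Tank 2 first reaches <=4 at step 6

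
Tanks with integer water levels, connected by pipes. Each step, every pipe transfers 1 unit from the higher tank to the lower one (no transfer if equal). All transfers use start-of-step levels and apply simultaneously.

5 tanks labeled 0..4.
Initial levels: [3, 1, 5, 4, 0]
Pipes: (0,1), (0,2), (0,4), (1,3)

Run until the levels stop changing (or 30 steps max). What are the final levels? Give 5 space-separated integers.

Answer: 4 2 2 3 2

Derivation:
Step 1: flows [0->1,2->0,0->4,3->1] -> levels [2 3 4 3 1]
Step 2: flows [1->0,2->0,0->4,1=3] -> levels [3 2 3 3 2]
Step 3: flows [0->1,0=2,0->4,3->1] -> levels [1 4 3 2 3]
Step 4: flows [1->0,2->0,4->0,1->3] -> levels [4 2 2 3 2]
Step 5: flows [0->1,0->2,0->4,3->1] -> levels [1 4 3 2 3]
  -> period-2 cycle: step 5 state = step 3 state; never stabilizes
  -> state at step 30: (30-3) mod 2 = 1, same as step 4 -> [4 2 2 3 2]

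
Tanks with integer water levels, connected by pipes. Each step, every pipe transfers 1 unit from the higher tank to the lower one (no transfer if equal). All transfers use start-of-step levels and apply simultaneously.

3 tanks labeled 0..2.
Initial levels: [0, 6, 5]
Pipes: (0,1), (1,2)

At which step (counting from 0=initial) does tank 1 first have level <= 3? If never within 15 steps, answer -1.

Answer: 4

Derivation:
Step 1: flows [1->0,1->2] -> levels [1 4 6]
Step 2: flows [1->0,2->1] -> levels [2 4 5]
Step 3: flows [1->0,2->1] -> levels [3 4 4]
Step 4: flows [1->0,1=2] -> levels [4 3 4]
Tank 1 first reaches <=3 at step 4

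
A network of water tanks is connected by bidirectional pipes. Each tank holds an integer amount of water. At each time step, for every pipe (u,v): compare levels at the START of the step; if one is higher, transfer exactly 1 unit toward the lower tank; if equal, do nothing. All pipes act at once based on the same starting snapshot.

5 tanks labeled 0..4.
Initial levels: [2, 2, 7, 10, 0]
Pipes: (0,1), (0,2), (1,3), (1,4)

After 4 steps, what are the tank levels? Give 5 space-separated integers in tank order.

Answer: 3 5 4 6 3

Derivation:
Step 1: flows [0=1,2->0,3->1,1->4] -> levels [3 2 6 9 1]
Step 2: flows [0->1,2->0,3->1,1->4] -> levels [3 3 5 8 2]
Step 3: flows [0=1,2->0,3->1,1->4] -> levels [4 3 4 7 3]
Step 4: flows [0->1,0=2,3->1,1=4] -> levels [3 5 4 6 3]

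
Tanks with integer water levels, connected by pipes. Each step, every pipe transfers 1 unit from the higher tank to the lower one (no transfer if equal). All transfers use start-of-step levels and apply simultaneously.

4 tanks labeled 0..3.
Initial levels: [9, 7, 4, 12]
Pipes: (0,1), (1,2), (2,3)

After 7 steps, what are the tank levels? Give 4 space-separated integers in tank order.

Answer: 7 9 7 9

Derivation:
Step 1: flows [0->1,1->2,3->2] -> levels [8 7 6 11]
Step 2: flows [0->1,1->2,3->2] -> levels [7 7 8 10]
Step 3: flows [0=1,2->1,3->2] -> levels [7 8 8 9]
Step 4: flows [1->0,1=2,3->2] -> levels [8 7 9 8]
Step 5: flows [0->1,2->1,2->3] -> levels [7 9 7 9]
Step 6: flows [1->0,1->2,3->2] -> levels [8 7 9 8]
  -> period-2 cycle: step 6 state = step 4 state
  -> state at step 7: (7-4) mod 2 = 1, same as step 5 -> [7 9 7 9]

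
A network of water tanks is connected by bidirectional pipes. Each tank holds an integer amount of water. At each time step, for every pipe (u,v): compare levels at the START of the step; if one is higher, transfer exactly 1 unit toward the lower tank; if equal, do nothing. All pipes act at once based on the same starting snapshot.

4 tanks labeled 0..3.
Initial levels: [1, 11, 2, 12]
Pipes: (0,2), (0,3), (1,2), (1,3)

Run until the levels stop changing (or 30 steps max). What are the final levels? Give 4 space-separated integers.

Step 1: flows [2->0,3->0,1->2,3->1] -> levels [3 11 2 10]
Step 2: flows [0->2,3->0,1->2,1->3] -> levels [3 9 4 10]
Step 3: flows [2->0,3->0,1->2,3->1] -> levels [5 9 4 8]
Step 4: flows [0->2,3->0,1->2,1->3] -> levels [5 7 6 8]
Step 5: flows [2->0,3->0,1->2,3->1] -> levels [7 7 6 6]
Step 6: flows [0->2,0->3,1->2,1->3] -> levels [5 5 8 8]
Step 7: flows [2->0,3->0,2->1,3->1] -> levels [7 7 6 6]
  -> period-2 cycle: step 7 state = step 5 state; never stabilizes
  -> state at step 30: (30-5) mod 2 = 1, same as step 6 -> [5 5 8 8]

Answer: 5 5 8 8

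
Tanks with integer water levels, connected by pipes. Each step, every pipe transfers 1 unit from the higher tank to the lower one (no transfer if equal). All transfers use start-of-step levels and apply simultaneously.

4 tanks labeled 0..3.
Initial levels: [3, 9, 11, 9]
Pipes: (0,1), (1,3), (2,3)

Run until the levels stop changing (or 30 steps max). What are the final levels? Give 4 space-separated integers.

Step 1: flows [1->0,1=3,2->3] -> levels [4 8 10 10]
Step 2: flows [1->0,3->1,2=3] -> levels [5 8 10 9]
Step 3: flows [1->0,3->1,2->3] -> levels [6 8 9 9]
Step 4: flows [1->0,3->1,2=3] -> levels [7 8 9 8]
Step 5: flows [1->0,1=3,2->3] -> levels [8 7 8 9]
Step 6: flows [0->1,3->1,3->2] -> levels [7 9 9 7]
Step 7: flows [1->0,1->3,2->3] -> levels [8 7 8 9]
  -> period-2 cycle: step 7 state = step 5 state; never stabilizes
  -> state at step 30: (30-5) mod 2 = 1, same as step 6 -> [7 9 9 7]

Answer: 7 9 9 7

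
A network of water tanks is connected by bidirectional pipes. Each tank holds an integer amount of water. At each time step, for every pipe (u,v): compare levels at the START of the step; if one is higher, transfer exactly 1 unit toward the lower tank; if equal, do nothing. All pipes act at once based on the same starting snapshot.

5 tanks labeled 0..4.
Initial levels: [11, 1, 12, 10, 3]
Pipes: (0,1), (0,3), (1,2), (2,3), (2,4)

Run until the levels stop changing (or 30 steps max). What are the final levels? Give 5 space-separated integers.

Step 1: flows [0->1,0->3,2->1,2->3,2->4] -> levels [9 3 9 12 4]
Step 2: flows [0->1,3->0,2->1,3->2,2->4] -> levels [9 5 8 10 5]
Step 3: flows [0->1,3->0,2->1,3->2,2->4] -> levels [9 7 7 8 6]
Step 4: flows [0->1,0->3,1=2,3->2,2->4] -> levels [7 8 7 8 7]
Step 5: flows [1->0,3->0,1->2,3->2,2=4] -> levels [9 6 9 6 7]
Step 6: flows [0->1,0->3,2->1,2->3,2->4] -> levels [7 8 6 8 8]
Step 7: flows [1->0,3->0,1->2,3->2,4->2] -> levels [9 6 9 6 7]
  -> period-2 cycle: step 7 state = step 5 state; never stabilizes
  -> state at step 30: (30-5) mod 2 = 1, same as step 6 -> [7 8 6 8 8]

Answer: 7 8 6 8 8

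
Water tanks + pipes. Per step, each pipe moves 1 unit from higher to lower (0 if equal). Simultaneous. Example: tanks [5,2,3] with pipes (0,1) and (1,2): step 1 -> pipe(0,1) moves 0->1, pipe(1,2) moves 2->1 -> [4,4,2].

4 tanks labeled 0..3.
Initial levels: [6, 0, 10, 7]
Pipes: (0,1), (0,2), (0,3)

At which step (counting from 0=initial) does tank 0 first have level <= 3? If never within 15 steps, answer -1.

Step 1: flows [0->1,2->0,3->0] -> levels [7 1 9 6]
Step 2: flows [0->1,2->0,0->3] -> levels [6 2 8 7]
Step 3: flows [0->1,2->0,3->0] -> levels [7 3 7 6]
Step 4: flows [0->1,0=2,0->3] -> levels [5 4 7 7]
Step 5: flows [0->1,2->0,3->0] -> levels [6 5 6 6]
Step 6: flows [0->1,0=2,0=3] -> levels [5 6 6 6]
Step 7: flows [1->0,2->0,3->0] -> levels [8 5 5 5]
Step 8: flows [0->1,0->2,0->3] -> levels [5 6 6 6]
  -> period-2 cycle (repeats step 6); tank 0 never drops to <=3
Tank 0 never reaches <=3 within 15 steps

Answer: -1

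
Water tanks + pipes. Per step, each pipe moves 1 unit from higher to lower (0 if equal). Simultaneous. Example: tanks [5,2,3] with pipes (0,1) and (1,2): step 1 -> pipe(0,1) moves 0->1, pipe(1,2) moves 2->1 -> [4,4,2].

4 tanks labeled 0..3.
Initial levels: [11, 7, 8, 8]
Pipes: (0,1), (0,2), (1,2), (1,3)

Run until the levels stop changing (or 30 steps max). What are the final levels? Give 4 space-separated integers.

Step 1: flows [0->1,0->2,2->1,3->1] -> levels [9 10 8 7]
Step 2: flows [1->0,0->2,1->2,1->3] -> levels [9 7 10 8]
Step 3: flows [0->1,2->0,2->1,3->1] -> levels [9 10 8 7]
  -> period-2 cycle: step 3 state = step 1 state; never stabilizes
  -> state at step 30: (30-1) mod 2 = 1, same as step 2 -> [9 7 10 8]

Answer: 9 7 10 8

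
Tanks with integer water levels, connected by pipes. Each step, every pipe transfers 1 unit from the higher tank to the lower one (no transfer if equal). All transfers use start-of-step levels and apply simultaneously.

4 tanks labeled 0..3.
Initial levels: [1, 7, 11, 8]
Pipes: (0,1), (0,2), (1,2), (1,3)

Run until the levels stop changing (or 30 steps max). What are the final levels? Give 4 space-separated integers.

Answer: 7 5 8 7

Derivation:
Step 1: flows [1->0,2->0,2->1,3->1] -> levels [3 8 9 7]
Step 2: flows [1->0,2->0,2->1,1->3] -> levels [5 7 7 8]
Step 3: flows [1->0,2->0,1=2,3->1] -> levels [7 7 6 7]
Step 4: flows [0=1,0->2,1->2,1=3] -> levels [6 6 8 7]
Step 5: flows [0=1,2->0,2->1,3->1] -> levels [7 8 6 6]
Step 6: flows [1->0,0->2,1->2,1->3] -> levels [7 5 8 7]
Step 7: flows [0->1,2->0,2->1,3->1] -> levels [7 8 6 6]
  -> period-2 cycle: step 7 state = step 5 state; never stabilizes
  -> state at step 30: (30-5) mod 2 = 1, same as step 6 -> [7 5 8 7]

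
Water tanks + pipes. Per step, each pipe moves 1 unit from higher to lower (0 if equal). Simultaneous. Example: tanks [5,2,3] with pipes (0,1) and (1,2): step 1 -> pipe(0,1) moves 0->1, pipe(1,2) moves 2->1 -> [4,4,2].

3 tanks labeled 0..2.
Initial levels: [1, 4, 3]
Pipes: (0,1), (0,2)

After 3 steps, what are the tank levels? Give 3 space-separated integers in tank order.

Answer: 4 2 2

Derivation:
Step 1: flows [1->0,2->0] -> levels [3 3 2]
Step 2: flows [0=1,0->2] -> levels [2 3 3]
Step 3: flows [1->0,2->0] -> levels [4 2 2]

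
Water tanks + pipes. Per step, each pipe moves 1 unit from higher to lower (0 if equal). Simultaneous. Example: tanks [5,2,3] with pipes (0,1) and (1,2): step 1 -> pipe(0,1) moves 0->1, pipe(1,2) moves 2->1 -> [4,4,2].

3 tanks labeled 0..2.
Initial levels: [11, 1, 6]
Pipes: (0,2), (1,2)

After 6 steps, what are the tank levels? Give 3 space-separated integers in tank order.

Step 1: flows [0->2,2->1] -> levels [10 2 6]
Step 2: flows [0->2,2->1] -> levels [9 3 6]
Step 3: flows [0->2,2->1] -> levels [8 4 6]
Step 4: flows [0->2,2->1] -> levels [7 5 6]
Step 5: flows [0->2,2->1] -> levels [6 6 6]
Step 6: flows [0=2,1=2] -> levels [6 6 6]

Answer: 6 6 6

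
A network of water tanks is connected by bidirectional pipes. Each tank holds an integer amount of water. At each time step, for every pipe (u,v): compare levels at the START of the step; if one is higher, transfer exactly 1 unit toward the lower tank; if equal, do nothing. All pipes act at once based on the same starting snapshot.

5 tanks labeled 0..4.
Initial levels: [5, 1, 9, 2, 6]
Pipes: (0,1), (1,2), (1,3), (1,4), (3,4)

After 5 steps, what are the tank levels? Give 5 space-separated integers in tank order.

Step 1: flows [0->1,2->1,3->1,4->1,4->3] -> levels [4 5 8 2 4]
Step 2: flows [1->0,2->1,1->3,1->4,4->3] -> levels [5 3 7 4 4]
Step 3: flows [0->1,2->1,3->1,4->1,3=4] -> levels [4 7 6 3 3]
Step 4: flows [1->0,1->2,1->3,1->4,3=4] -> levels [5 3 7 4 4]
  -> period-2 cycle: step 4 state = step 2 state
  -> state at step 5: (5-2) mod 2 = 1, same as step 3 -> [4 7 6 3 3]

Answer: 4 7 6 3 3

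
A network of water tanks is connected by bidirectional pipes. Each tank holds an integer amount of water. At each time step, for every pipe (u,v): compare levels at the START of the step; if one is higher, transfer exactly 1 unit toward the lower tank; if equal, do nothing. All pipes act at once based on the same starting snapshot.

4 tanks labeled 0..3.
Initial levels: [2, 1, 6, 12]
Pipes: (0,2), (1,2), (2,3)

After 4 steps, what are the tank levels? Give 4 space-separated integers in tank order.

Answer: 4 4 5 8

Derivation:
Step 1: flows [2->0,2->1,3->2] -> levels [3 2 5 11]
Step 2: flows [2->0,2->1,3->2] -> levels [4 3 4 10]
Step 3: flows [0=2,2->1,3->2] -> levels [4 4 4 9]
Step 4: flows [0=2,1=2,3->2] -> levels [4 4 5 8]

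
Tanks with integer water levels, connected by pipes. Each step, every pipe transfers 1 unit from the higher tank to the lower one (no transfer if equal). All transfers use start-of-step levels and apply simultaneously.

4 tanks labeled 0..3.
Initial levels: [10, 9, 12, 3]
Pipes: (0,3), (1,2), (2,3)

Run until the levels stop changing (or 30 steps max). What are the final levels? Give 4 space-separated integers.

Step 1: flows [0->3,2->1,2->3] -> levels [9 10 10 5]
Step 2: flows [0->3,1=2,2->3] -> levels [8 10 9 7]
Step 3: flows [0->3,1->2,2->3] -> levels [7 9 9 9]
Step 4: flows [3->0,1=2,2=3] -> levels [8 9 9 8]
Step 5: flows [0=3,1=2,2->3] -> levels [8 9 8 9]
Step 6: flows [3->0,1->2,3->2] -> levels [9 8 10 7]
Step 7: flows [0->3,2->1,2->3] -> levels [8 9 8 9]
  -> period-2 cycle: step 7 state = step 5 state; never stabilizes
  -> state at step 30: (30-5) mod 2 = 1, same as step 6 -> [9 8 10 7]

Answer: 9 8 10 7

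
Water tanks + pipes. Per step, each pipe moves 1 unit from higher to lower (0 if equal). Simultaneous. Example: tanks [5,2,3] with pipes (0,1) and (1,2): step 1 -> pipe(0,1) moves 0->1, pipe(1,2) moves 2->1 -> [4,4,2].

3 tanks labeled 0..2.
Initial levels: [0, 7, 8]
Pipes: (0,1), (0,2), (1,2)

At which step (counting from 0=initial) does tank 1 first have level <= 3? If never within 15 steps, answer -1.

Step 1: flows [1->0,2->0,2->1] -> levels [2 7 6]
Step 2: flows [1->0,2->0,1->2] -> levels [4 5 6]
Step 3: flows [1->0,2->0,2->1] -> levels [6 5 4]
Step 4: flows [0->1,0->2,1->2] -> levels [4 5 6]
  -> period-2 cycle (repeats step 2); tank 1 never drops to <=3
Tank 1 never reaches <=3 within 15 steps

Answer: -1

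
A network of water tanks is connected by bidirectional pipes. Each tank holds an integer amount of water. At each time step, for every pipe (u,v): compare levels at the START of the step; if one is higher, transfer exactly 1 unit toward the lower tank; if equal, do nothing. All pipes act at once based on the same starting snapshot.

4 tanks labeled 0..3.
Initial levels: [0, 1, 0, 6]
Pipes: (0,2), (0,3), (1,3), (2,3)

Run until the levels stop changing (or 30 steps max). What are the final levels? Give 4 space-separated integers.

Answer: 2 3 2 0

Derivation:
Step 1: flows [0=2,3->0,3->1,3->2] -> levels [1 2 1 3]
Step 2: flows [0=2,3->0,3->1,3->2] -> levels [2 3 2 0]
Step 3: flows [0=2,0->3,1->3,2->3] -> levels [1 2 1 3]
  -> period-2 cycle: step 3 state = step 1 state; never stabilizes
  -> state at step 30: (30-1) mod 2 = 1, same as step 2 -> [2 3 2 0]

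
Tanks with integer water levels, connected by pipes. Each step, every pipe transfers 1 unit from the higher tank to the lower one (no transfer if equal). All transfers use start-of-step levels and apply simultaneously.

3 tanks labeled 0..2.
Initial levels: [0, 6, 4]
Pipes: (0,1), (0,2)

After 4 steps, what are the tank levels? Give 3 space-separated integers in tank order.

Step 1: flows [1->0,2->0] -> levels [2 5 3]
Step 2: flows [1->0,2->0] -> levels [4 4 2]
Step 3: flows [0=1,0->2] -> levels [3 4 3]
Step 4: flows [1->0,0=2] -> levels [4 3 3]

Answer: 4 3 3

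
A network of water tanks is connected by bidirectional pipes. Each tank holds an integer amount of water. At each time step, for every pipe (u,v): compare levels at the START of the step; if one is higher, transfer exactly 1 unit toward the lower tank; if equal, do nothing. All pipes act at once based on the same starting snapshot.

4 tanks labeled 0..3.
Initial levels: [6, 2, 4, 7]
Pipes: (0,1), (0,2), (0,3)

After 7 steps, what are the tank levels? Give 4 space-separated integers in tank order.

Answer: 4 5 5 5

Derivation:
Step 1: flows [0->1,0->2,3->0] -> levels [5 3 5 6]
Step 2: flows [0->1,0=2,3->0] -> levels [5 4 5 5]
Step 3: flows [0->1,0=2,0=3] -> levels [4 5 5 5]
Step 4: flows [1->0,2->0,3->0] -> levels [7 4 4 4]
Step 5: flows [0->1,0->2,0->3] -> levels [4 5 5 5]
  -> period-2 cycle: step 5 state = step 3 state
  -> state at step 7: (7-3) mod 2 = 0, same as step 3 -> [4 5 5 5]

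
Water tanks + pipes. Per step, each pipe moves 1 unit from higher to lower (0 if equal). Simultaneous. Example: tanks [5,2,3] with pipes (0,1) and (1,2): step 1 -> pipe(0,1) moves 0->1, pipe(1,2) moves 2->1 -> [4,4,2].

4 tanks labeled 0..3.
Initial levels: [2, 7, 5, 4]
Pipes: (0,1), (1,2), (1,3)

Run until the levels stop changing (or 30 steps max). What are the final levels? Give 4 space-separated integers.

Step 1: flows [1->0,1->2,1->3] -> levels [3 4 6 5]
Step 2: flows [1->0,2->1,3->1] -> levels [4 5 5 4]
Step 3: flows [1->0,1=2,1->3] -> levels [5 3 5 5]
Step 4: flows [0->1,2->1,3->1] -> levels [4 6 4 4]
Step 5: flows [1->0,1->2,1->3] -> levels [5 3 5 5]
  -> period-2 cycle: step 5 state = step 3 state; never stabilizes
  -> state at step 30: (30-3) mod 2 = 1, same as step 4 -> [4 6 4 4]

Answer: 4 6 4 4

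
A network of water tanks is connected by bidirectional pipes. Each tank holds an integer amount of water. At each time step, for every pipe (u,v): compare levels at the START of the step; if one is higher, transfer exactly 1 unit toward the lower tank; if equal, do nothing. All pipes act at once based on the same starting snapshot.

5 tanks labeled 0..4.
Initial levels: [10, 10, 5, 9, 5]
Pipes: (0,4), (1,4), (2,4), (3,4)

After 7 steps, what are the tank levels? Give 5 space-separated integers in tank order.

Step 1: flows [0->4,1->4,2=4,3->4] -> levels [9 9 5 8 8]
Step 2: flows [0->4,1->4,4->2,3=4] -> levels [8 8 6 8 9]
Step 3: flows [4->0,4->1,4->2,4->3] -> levels [9 9 7 9 5]
Step 4: flows [0->4,1->4,2->4,3->4] -> levels [8 8 6 8 9]
  -> period-2 cycle: step 4 state = step 2 state
  -> state at step 7: (7-2) mod 2 = 1, same as step 3 -> [9 9 7 9 5]

Answer: 9 9 7 9 5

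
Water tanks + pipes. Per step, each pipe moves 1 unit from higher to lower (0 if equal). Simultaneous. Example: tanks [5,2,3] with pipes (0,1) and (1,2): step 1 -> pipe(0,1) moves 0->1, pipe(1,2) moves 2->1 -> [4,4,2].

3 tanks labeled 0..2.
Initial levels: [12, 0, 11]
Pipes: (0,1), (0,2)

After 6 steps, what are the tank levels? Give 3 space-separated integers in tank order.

Step 1: flows [0->1,0->2] -> levels [10 1 12]
Step 2: flows [0->1,2->0] -> levels [10 2 11]
Step 3: flows [0->1,2->0] -> levels [10 3 10]
Step 4: flows [0->1,0=2] -> levels [9 4 10]
Step 5: flows [0->1,2->0] -> levels [9 5 9]
Step 6: flows [0->1,0=2] -> levels [8 6 9]

Answer: 8 6 9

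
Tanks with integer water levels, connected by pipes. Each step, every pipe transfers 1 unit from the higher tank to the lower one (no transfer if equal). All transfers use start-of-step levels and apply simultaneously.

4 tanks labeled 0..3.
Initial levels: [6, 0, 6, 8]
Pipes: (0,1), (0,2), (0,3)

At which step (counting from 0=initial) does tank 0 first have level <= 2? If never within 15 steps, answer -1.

Step 1: flows [0->1,0=2,3->0] -> levels [6 1 6 7]
Step 2: flows [0->1,0=2,3->0] -> levels [6 2 6 6]
Step 3: flows [0->1,0=2,0=3] -> levels [5 3 6 6]
Step 4: flows [0->1,2->0,3->0] -> levels [6 4 5 5]
Step 5: flows [0->1,0->2,0->3] -> levels [3 5 6 6]
Step 6: flows [1->0,2->0,3->0] -> levels [6 4 5 5]
  -> period-2 cycle (repeats step 4); tank 0 never drops to <=2
Tank 0 never reaches <=2 within 15 steps

Answer: -1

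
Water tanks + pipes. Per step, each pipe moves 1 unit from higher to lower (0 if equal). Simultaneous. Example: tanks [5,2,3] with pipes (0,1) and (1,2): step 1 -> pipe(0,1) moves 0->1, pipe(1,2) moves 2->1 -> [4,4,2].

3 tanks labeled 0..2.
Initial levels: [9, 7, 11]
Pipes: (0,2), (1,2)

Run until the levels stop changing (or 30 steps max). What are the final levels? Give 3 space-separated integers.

Answer: 9 9 9

Derivation:
Step 1: flows [2->0,2->1] -> levels [10 8 9]
Step 2: flows [0->2,2->1] -> levels [9 9 9]
Step 3: flows [0=2,1=2] -> levels [9 9 9]
  -> stable (no change)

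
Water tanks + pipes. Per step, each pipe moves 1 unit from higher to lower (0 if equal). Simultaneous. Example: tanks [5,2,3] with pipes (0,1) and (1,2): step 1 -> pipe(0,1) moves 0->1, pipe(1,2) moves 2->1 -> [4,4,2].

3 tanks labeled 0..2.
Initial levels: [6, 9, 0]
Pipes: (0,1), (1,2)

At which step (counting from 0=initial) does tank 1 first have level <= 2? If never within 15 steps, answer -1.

Step 1: flows [1->0,1->2] -> levels [7 7 1]
Step 2: flows [0=1,1->2] -> levels [7 6 2]
Step 3: flows [0->1,1->2] -> levels [6 6 3]
Step 4: flows [0=1,1->2] -> levels [6 5 4]
Step 5: flows [0->1,1->2] -> levels [5 5 5]
Step 6: flows [0=1,1=2] -> levels [5 5 5]
  -> stable; tank 1 stays at 5 > 2
Tank 1 never reaches <=2 within 15 steps

Answer: -1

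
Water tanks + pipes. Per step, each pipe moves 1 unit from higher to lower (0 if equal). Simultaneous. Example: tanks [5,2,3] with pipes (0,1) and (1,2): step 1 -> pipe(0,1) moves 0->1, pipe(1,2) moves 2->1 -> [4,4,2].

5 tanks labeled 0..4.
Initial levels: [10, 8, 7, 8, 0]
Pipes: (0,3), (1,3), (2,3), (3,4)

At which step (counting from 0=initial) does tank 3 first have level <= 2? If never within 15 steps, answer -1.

Answer: -1

Derivation:
Step 1: flows [0->3,1=3,3->2,3->4] -> levels [9 8 8 7 1]
Step 2: flows [0->3,1->3,2->3,3->4] -> levels [8 7 7 9 2]
Step 3: flows [3->0,3->1,3->2,3->4] -> levels [9 8 8 5 3]
Step 4: flows [0->3,1->3,2->3,3->4] -> levels [8 7 7 7 4]
Step 5: flows [0->3,1=3,2=3,3->4] -> levels [7 7 7 7 5]
Step 6: flows [0=3,1=3,2=3,3->4] -> levels [7 7 7 6 6]
Step 7: flows [0->3,1->3,2->3,3=4] -> levels [6 6 6 9 6]
Step 8: flows [3->0,3->1,3->2,3->4] -> levels [7 7 7 5 7]
Step 9: flows [0->3,1->3,2->3,4->3] -> levels [6 6 6 9 6]
  -> period-2 cycle (repeats step 7); tank 3 never drops to <=2
Tank 3 never reaches <=2 within 15 steps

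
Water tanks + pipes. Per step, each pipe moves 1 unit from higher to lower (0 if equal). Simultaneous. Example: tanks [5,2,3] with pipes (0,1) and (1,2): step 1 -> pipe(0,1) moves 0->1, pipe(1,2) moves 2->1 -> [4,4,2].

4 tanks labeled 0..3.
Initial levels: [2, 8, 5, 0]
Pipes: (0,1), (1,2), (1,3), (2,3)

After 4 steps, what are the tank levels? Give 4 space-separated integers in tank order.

Step 1: flows [1->0,1->2,1->3,2->3] -> levels [3 5 5 2]
Step 2: flows [1->0,1=2,1->3,2->3] -> levels [4 3 4 4]
Step 3: flows [0->1,2->1,3->1,2=3] -> levels [3 6 3 3]
Step 4: flows [1->0,1->2,1->3,2=3] -> levels [4 3 4 4]

Answer: 4 3 4 4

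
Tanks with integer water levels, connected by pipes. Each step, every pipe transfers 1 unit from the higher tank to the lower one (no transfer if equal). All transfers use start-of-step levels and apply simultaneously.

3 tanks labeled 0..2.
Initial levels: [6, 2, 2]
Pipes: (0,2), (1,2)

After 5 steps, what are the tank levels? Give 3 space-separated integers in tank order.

Step 1: flows [0->2,1=2] -> levels [5 2 3]
Step 2: flows [0->2,2->1] -> levels [4 3 3]
Step 3: flows [0->2,1=2] -> levels [3 3 4]
Step 4: flows [2->0,2->1] -> levels [4 4 2]
Step 5: flows [0->2,1->2] -> levels [3 3 4]

Answer: 3 3 4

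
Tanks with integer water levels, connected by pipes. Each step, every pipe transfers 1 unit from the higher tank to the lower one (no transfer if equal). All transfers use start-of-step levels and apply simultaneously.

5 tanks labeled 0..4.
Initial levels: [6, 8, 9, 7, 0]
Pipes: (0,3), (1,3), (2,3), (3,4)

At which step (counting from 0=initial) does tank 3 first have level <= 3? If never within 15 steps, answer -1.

Step 1: flows [3->0,1->3,2->3,3->4] -> levels [7 7 8 7 1]
Step 2: flows [0=3,1=3,2->3,3->4] -> levels [7 7 7 7 2]
Step 3: flows [0=3,1=3,2=3,3->4] -> levels [7 7 7 6 3]
Step 4: flows [0->3,1->3,2->3,3->4] -> levels [6 6 6 8 4]
Step 5: flows [3->0,3->1,3->2,3->4] -> levels [7 7 7 4 5]
Step 6: flows [0->3,1->3,2->3,4->3] -> levels [6 6 6 8 4]
  -> period-2 cycle (repeats step 4); tank 3 never drops to <=3
Tank 3 never reaches <=3 within 15 steps

Answer: -1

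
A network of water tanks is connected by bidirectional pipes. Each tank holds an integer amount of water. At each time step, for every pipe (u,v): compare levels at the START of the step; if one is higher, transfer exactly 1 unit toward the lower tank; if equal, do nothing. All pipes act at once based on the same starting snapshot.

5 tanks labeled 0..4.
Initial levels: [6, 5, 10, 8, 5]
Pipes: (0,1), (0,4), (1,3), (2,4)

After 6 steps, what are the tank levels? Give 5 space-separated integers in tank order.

Answer: 8 6 7 7 6

Derivation:
Step 1: flows [0->1,0->4,3->1,2->4] -> levels [4 7 9 7 7]
Step 2: flows [1->0,4->0,1=3,2->4] -> levels [6 6 8 7 7]
Step 3: flows [0=1,4->0,3->1,2->4] -> levels [7 7 7 6 7]
Step 4: flows [0=1,0=4,1->3,2=4] -> levels [7 6 7 7 7]
Step 5: flows [0->1,0=4,3->1,2=4] -> levels [6 8 7 6 7]
Step 6: flows [1->0,4->0,1->3,2=4] -> levels [8 6 7 7 6]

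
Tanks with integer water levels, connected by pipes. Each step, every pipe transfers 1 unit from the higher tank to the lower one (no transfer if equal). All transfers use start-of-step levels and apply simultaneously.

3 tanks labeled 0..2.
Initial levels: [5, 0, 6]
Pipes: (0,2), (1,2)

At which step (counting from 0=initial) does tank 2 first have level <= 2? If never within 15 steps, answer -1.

Step 1: flows [2->0,2->1] -> levels [6 1 4]
Step 2: flows [0->2,2->1] -> levels [5 2 4]
Step 3: flows [0->2,2->1] -> levels [4 3 4]
Step 4: flows [0=2,2->1] -> levels [4 4 3]
Step 5: flows [0->2,1->2] -> levels [3 3 5]
Step 6: flows [2->0,2->1] -> levels [4 4 3]
  -> period-2 cycle (repeats step 4); tank 2 never drops to <=2
Tank 2 never reaches <=2 within 15 steps

Answer: -1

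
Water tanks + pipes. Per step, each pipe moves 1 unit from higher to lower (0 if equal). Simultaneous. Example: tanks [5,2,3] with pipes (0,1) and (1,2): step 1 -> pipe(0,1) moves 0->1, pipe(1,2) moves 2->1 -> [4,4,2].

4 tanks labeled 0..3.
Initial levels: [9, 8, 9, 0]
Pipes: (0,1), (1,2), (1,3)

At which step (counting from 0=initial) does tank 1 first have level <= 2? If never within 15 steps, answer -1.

Step 1: flows [0->1,2->1,1->3] -> levels [8 9 8 1]
Step 2: flows [1->0,1->2,1->3] -> levels [9 6 9 2]
Step 3: flows [0->1,2->1,1->3] -> levels [8 7 8 3]
Step 4: flows [0->1,2->1,1->3] -> levels [7 8 7 4]
Step 5: flows [1->0,1->2,1->3] -> levels [8 5 8 5]
Step 6: flows [0->1,2->1,1=3] -> levels [7 7 7 5]
Step 7: flows [0=1,1=2,1->3] -> levels [7 6 7 6]
Step 8: flows [0->1,2->1,1=3] -> levels [6 8 6 6]
Step 9: flows [1->0,1->2,1->3] -> levels [7 5 7 7]
Step 10: flows [0->1,2->1,3->1] -> levels [6 8 6 6]
  -> period-2 cycle (repeats step 8); tank 1 never drops to <=2
Tank 1 never reaches <=2 within 15 steps

Answer: -1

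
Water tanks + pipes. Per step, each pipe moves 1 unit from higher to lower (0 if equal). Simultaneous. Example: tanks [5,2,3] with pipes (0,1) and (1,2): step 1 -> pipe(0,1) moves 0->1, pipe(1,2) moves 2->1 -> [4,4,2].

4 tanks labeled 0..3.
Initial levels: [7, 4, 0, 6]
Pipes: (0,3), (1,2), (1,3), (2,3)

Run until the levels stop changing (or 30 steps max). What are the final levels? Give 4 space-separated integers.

Answer: 5 5 5 2

Derivation:
Step 1: flows [0->3,1->2,3->1,3->2] -> levels [6 4 2 5]
Step 2: flows [0->3,1->2,3->1,3->2] -> levels [5 4 4 4]
Step 3: flows [0->3,1=2,1=3,2=3] -> levels [4 4 4 5]
Step 4: flows [3->0,1=2,3->1,3->2] -> levels [5 5 5 2]
Step 5: flows [0->3,1=2,1->3,2->3] -> levels [4 4 4 5]
  -> period-2 cycle: step 5 state = step 3 state; never stabilizes
  -> state at step 30: (30-3) mod 2 = 1, same as step 4 -> [5 5 5 2]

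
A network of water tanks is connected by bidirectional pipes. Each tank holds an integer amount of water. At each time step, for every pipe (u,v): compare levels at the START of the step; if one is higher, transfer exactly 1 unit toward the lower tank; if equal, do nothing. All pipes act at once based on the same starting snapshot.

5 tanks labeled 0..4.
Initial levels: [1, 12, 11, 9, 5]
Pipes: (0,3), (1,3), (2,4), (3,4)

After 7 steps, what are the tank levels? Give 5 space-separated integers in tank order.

Answer: 6 7 9 9 7

Derivation:
Step 1: flows [3->0,1->3,2->4,3->4] -> levels [2 11 10 8 7]
Step 2: flows [3->0,1->3,2->4,3->4] -> levels [3 10 9 7 9]
Step 3: flows [3->0,1->3,2=4,4->3] -> levels [4 9 9 8 8]
Step 4: flows [3->0,1->3,2->4,3=4] -> levels [5 8 8 8 9]
Step 5: flows [3->0,1=3,4->2,4->3] -> levels [6 8 9 8 7]
Step 6: flows [3->0,1=3,2->4,3->4] -> levels [7 8 8 6 9]
Step 7: flows [0->3,1->3,4->2,4->3] -> levels [6 7 9 9 7]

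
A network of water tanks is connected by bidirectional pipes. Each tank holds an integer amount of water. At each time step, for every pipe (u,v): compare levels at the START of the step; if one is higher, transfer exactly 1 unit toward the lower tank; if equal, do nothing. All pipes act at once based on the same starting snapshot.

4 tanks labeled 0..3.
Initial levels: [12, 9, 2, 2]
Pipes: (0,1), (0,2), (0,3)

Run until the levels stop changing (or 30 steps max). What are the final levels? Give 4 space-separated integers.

Step 1: flows [0->1,0->2,0->3] -> levels [9 10 3 3]
Step 2: flows [1->0,0->2,0->3] -> levels [8 9 4 4]
Step 3: flows [1->0,0->2,0->3] -> levels [7 8 5 5]
Step 4: flows [1->0,0->2,0->3] -> levels [6 7 6 6]
Step 5: flows [1->0,0=2,0=3] -> levels [7 6 6 6]
Step 6: flows [0->1,0->2,0->3] -> levels [4 7 7 7]
Step 7: flows [1->0,2->0,3->0] -> levels [7 6 6 6]
  -> period-2 cycle: step 7 state = step 5 state; never stabilizes
  -> state at step 30: (30-5) mod 2 = 1, same as step 6 -> [4 7 7 7]

Answer: 4 7 7 7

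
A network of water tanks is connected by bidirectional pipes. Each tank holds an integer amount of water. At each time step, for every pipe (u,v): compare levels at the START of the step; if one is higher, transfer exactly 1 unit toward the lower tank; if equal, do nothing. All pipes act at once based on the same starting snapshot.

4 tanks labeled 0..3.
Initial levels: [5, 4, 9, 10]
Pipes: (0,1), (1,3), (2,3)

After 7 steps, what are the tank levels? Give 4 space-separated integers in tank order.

Step 1: flows [0->1,3->1,3->2] -> levels [4 6 10 8]
Step 2: flows [1->0,3->1,2->3] -> levels [5 6 9 8]
Step 3: flows [1->0,3->1,2->3] -> levels [6 6 8 8]
Step 4: flows [0=1,3->1,2=3] -> levels [6 7 8 7]
Step 5: flows [1->0,1=3,2->3] -> levels [7 6 7 8]
Step 6: flows [0->1,3->1,3->2] -> levels [6 8 8 6]
Step 7: flows [1->0,1->3,2->3] -> levels [7 6 7 8]

Answer: 7 6 7 8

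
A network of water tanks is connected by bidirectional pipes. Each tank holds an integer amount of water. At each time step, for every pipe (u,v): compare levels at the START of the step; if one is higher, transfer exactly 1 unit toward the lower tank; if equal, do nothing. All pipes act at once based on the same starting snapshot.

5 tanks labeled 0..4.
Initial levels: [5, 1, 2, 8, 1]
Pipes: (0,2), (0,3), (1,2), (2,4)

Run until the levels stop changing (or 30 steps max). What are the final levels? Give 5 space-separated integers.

Answer: 5 3 2 4 3

Derivation:
Step 1: flows [0->2,3->0,2->1,2->4] -> levels [5 2 1 7 2]
Step 2: flows [0->2,3->0,1->2,4->2] -> levels [5 1 4 6 1]
Step 3: flows [0->2,3->0,2->1,2->4] -> levels [5 2 3 5 2]
Step 4: flows [0->2,0=3,2->1,2->4] -> levels [4 3 2 5 3]
Step 5: flows [0->2,3->0,1->2,4->2] -> levels [4 2 5 4 2]
Step 6: flows [2->0,0=3,2->1,2->4] -> levels [5 3 2 4 3]
Step 7: flows [0->2,0->3,1->2,4->2] -> levels [3 2 5 5 2]
Step 8: flows [2->0,3->0,2->1,2->4] -> levels [5 3 2 4 3]
  -> period-2 cycle: step 8 state = step 6 state; never stabilizes
  -> state at step 30: (30-6) mod 2 = 0, same as step 6 -> [5 3 2 4 3]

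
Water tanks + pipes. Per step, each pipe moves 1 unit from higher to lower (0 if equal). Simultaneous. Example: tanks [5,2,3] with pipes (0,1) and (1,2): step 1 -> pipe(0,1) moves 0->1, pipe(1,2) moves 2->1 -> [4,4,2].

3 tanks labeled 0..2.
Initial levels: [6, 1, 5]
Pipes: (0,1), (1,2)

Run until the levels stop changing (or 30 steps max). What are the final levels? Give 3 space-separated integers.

Answer: 4 5 3

Derivation:
Step 1: flows [0->1,2->1] -> levels [5 3 4]
Step 2: flows [0->1,2->1] -> levels [4 5 3]
Step 3: flows [1->0,1->2] -> levels [5 3 4]
  -> period-2 cycle: step 3 state = step 1 state; never stabilizes
  -> state at step 30: (30-1) mod 2 = 1, same as step 2 -> [4 5 3]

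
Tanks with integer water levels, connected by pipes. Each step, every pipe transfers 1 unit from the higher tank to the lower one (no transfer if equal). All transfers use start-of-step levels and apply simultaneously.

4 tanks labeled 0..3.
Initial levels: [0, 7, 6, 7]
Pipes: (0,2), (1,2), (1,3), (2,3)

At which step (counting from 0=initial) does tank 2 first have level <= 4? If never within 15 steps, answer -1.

Answer: 2

Derivation:
Step 1: flows [2->0,1->2,1=3,3->2] -> levels [1 6 7 6]
Step 2: flows [2->0,2->1,1=3,2->3] -> levels [2 7 4 7]
Tank 2 first reaches <=4 at step 2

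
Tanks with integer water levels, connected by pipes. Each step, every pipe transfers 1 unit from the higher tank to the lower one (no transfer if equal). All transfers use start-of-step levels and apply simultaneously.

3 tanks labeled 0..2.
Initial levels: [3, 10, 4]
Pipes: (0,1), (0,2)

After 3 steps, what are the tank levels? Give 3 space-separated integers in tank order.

Answer: 5 7 5

Derivation:
Step 1: flows [1->0,2->0] -> levels [5 9 3]
Step 2: flows [1->0,0->2] -> levels [5 8 4]
Step 3: flows [1->0,0->2] -> levels [5 7 5]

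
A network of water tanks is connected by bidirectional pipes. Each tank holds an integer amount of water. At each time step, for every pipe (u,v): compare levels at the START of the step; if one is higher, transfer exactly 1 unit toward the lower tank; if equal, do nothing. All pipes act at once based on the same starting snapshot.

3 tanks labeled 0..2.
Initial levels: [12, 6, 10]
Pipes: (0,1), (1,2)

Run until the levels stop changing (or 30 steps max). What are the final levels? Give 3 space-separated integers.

Step 1: flows [0->1,2->1] -> levels [11 8 9]
Step 2: flows [0->1,2->1] -> levels [10 10 8]
Step 3: flows [0=1,1->2] -> levels [10 9 9]
Step 4: flows [0->1,1=2] -> levels [9 10 9]
Step 5: flows [1->0,1->2] -> levels [10 8 10]
Step 6: flows [0->1,2->1] -> levels [9 10 9]
  -> period-2 cycle: step 6 state = step 4 state; never stabilizes
  -> state at step 30: (30-4) mod 2 = 0, same as step 4 -> [9 10 9]

Answer: 9 10 9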